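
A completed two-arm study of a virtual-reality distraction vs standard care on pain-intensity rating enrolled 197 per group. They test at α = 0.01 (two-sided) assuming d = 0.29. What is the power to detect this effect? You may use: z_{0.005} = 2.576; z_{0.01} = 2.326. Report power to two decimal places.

power ≈ 0.62

For two equal groups, power = Φ(d·√(n/2) − z_{α/2}).
d·√(n/2) = 0.29 × √(197/2) = 0.29 × 9.925 = 2.878.
z_β = 2.878 − 2.576 = 0.302.
Power = Φ(0.302) = 0.619.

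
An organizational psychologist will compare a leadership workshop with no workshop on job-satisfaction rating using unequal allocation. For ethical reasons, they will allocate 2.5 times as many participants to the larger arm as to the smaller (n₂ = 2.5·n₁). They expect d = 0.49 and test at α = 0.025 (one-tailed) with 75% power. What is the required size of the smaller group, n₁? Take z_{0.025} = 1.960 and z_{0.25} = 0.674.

With allocation ratio k = n₂/n₁ = 2.5, Var(x̄₁−x̄₂) = σ²(1/n₁ + 1/(k·n₁)) = σ²·(k+1)/(k·n₁).
So n₁ = (1 + 1/k)·((z_{α} + z_β)/d)² = 1.400 × (2.634/0.49)².
n₁ = 1.400 × 28.90 = 40.5.
Round up: n₁ = 41, giving n₂ = ⌈2.5 × 41⌉ = ⌈102.5⌉ = 103.

n₁ = 41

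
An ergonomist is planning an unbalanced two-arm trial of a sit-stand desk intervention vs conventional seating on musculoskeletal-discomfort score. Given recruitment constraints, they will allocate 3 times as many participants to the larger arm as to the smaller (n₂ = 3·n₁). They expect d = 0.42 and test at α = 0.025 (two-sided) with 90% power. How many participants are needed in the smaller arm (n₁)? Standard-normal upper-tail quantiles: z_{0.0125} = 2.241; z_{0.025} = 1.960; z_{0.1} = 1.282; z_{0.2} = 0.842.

n₁ = 94

With allocation ratio k = n₂/n₁ = 3, Var(x̄₁−x̄₂) = σ²(1/n₁ + 1/(k·n₁)) = σ²·(k+1)/(k·n₁).
So n₁ = (1 + 1/k)·((z_{α/2} + z_β)/d)² = 1.333 × (3.523/0.42)².
n₁ = 1.333 × 70.36 = 93.8.
Round up: n₁ = 94, giving n₂ = 3 × 94 = 282.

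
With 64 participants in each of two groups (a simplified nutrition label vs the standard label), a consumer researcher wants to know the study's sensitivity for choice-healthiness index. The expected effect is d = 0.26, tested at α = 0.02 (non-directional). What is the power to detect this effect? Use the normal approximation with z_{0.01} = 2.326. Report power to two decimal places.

For two equal groups, power = Φ(d·√(n/2) − z_{α/2}).
d·√(n/2) = 0.26 × √(64/2) = 0.26 × 5.657 = 1.471.
z_β = 1.471 − 2.326 = -0.855.
Power = Φ(-0.855) = 0.196.

power ≈ 0.20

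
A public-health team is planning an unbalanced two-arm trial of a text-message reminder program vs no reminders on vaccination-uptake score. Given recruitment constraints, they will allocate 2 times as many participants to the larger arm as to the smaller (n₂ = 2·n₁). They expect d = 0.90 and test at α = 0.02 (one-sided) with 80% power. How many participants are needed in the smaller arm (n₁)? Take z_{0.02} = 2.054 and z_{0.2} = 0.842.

With allocation ratio k = n₂/n₁ = 2, Var(x̄₁−x̄₂) = σ²(1/n₁ + 1/(k·n₁)) = σ²·(k+1)/(k·n₁).
So n₁ = (1 + 1/k)·((z_{α} + z_β)/d)² = 1.500 × (2.896/0.90)².
n₁ = 1.500 × 10.35 = 15.5.
Round up: n₁ = 16, giving n₂ = 2 × 16 = 32.

n₁ = 16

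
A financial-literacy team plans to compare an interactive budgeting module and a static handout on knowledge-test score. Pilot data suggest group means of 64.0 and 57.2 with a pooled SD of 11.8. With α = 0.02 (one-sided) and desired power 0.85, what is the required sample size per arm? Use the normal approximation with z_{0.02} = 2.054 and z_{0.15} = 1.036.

Cohen's d = |M₁ − M₂| / SD_pooled = |64.0 − 57.2| / 11.8 = 6.8 / 11.8 = 0.576.
For two independent groups with equal n: n = 2·((z_{α} + z_β) / d)².
z_{α} + z_β = 2.054 + 1.036 = 3.090.
n = 2 × (3.090 / 0.576)² = 2 × 5.365² = 2 × 28.78 = 57.6.
Round up to the next whole participant.

n = 58 per group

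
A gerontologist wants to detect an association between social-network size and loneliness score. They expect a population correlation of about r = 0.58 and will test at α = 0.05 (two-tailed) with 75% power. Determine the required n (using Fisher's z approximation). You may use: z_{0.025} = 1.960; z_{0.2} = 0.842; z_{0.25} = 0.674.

Fisher's z: C = ½·ln((1+r)/(1−r)) = ½·ln(3.7619) = 0.6625.
n = ((z_{α/2} + z_β)/C)² + 3.
(1.960 + 0.674) / 0.6625 = 2.634 / 0.6625 = 3.976.
n = 3.976² + 3 = 15.81 + 3 = 18.8.
Round up.

n = 19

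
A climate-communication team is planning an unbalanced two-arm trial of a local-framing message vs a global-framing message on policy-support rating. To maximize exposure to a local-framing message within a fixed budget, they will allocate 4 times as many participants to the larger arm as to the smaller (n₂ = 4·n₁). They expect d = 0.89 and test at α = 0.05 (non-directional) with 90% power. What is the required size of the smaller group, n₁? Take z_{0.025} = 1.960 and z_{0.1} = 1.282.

With allocation ratio k = n₂/n₁ = 4, Var(x̄₁−x̄₂) = σ²(1/n₁ + 1/(k·n₁)) = σ²·(k+1)/(k·n₁).
So n₁ = (1 + 1/k)·((z_{α/2} + z_β)/d)² = 1.250 × (3.242/0.89)².
n₁ = 1.250 × 13.27 = 16.6.
Round up: n₁ = 17, giving n₂ = 4 × 17 = 68.

n₁ = 17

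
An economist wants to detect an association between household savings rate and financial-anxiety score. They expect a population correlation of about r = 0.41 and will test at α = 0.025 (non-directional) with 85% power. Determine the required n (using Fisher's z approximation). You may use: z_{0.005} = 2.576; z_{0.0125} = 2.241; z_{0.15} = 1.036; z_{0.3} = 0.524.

n = 60

Fisher's z: C = ½·ln((1+r)/(1−r)) = ½·ln(2.3898) = 0.4356.
n = ((z_{α/2} + z_β)/C)² + 3.
(2.241 + 1.036) / 0.4356 = 3.277 / 0.4356 = 7.523.
n = 7.523² + 3 = 56.59 + 3 = 59.6.
Round up.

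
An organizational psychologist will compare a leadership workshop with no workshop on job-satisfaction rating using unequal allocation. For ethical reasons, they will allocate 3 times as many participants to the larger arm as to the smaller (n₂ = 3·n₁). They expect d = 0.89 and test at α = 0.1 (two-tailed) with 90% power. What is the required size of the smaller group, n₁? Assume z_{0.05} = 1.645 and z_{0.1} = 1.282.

n₁ = 15

With allocation ratio k = n₂/n₁ = 3, Var(x̄₁−x̄₂) = σ²(1/n₁ + 1/(k·n₁)) = σ²·(k+1)/(k·n₁).
So n₁ = (1 + 1/k)·((z_{α/2} + z_β)/d)² = 1.333 × (2.927/0.89)².
n₁ = 1.333 × 10.82 = 14.4.
Round up: n₁ = 15, giving n₂ = 3 × 15 = 45.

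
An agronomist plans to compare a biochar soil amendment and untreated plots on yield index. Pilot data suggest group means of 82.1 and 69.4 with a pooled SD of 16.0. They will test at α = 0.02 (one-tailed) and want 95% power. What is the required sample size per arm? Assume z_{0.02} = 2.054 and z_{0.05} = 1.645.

n = 44 per group

Cohen's d = |M₁ − M₂| / SD_pooled = |82.1 − 69.4| / 16.0 = 12.7 / 16.0 = 0.794.
For two independent groups with equal n: n = 2·((z_{α} + z_β) / d)².
z_{α} + z_β = 2.054 + 1.645 = 3.699.
n = 2 × (3.699 / 0.794)² = 2 × 4.659² = 2 × 21.70 = 43.4.
Round up to the next whole participant.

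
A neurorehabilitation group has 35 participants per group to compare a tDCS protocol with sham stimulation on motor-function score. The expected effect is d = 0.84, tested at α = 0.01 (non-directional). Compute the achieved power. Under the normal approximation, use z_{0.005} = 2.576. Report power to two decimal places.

power ≈ 0.83

For two equal groups, power = Φ(d·√(n/2) − z_{α/2}).
d·√(n/2) = 0.84 × √(35/2) = 0.84 × 4.183 = 3.514.
z_β = 3.514 − 2.576 = 0.938.
Power = Φ(0.938) = 0.826.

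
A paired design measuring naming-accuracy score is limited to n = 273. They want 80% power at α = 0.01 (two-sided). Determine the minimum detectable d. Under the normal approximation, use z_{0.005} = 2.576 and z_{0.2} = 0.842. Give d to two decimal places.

d_min ≈ 0.21

For a single sample (or paired design) of n = 273: d_min = (z_{α/2} + z_β)/√n.
z-sum = 2.576 + 0.842 = 3.418.
d_min = 3.418 / √273 = 3.418 / 16.523 = 0.207.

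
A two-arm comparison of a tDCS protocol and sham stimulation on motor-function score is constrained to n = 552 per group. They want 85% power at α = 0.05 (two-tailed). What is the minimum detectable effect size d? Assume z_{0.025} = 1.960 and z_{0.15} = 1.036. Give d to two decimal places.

For two independent groups of n = 552 each: d_min = (z_{α/2} + z_β)·√(2/n).
z-sum = 1.960 + 1.036 = 2.996.
d_min = 2.996 × √(2/552) = 2.996 × 0.0602 = 0.180.

d_min ≈ 0.18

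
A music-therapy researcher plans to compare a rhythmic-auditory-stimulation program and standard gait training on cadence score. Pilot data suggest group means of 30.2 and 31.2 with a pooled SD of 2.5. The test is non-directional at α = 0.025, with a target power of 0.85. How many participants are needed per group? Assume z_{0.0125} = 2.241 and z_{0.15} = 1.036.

Cohen's d = |M₁ − M₂| / SD_pooled = |30.2 − 31.2| / 2.5 = 1.0 / 2.5 = 0.400.
For two independent groups with equal n: n = 2·((z_{α/2} + z_β) / d)².
z_{α/2} + z_β = 2.241 + 1.036 = 3.277.
n = 2 × (3.277 / 0.400)² = 2 × 8.192² = 2 × 67.12 = 134.2.
Round up to the next whole participant.

n = 135 per group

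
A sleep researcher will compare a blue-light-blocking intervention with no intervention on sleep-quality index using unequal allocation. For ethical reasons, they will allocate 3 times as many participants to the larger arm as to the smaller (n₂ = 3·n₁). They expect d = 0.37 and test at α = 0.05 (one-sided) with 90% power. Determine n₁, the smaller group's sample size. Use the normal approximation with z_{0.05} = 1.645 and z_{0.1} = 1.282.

n₁ = 84

With allocation ratio k = n₂/n₁ = 3, Var(x̄₁−x̄₂) = σ²(1/n₁ + 1/(k·n₁)) = σ²·(k+1)/(k·n₁).
So n₁ = (1 + 1/k)·((z_{α} + z_β)/d)² = 1.333 × (2.927/0.37)².
n₁ = 1.333 × 62.58 = 83.4.
Round up: n₁ = 84, giving n₂ = 3 × 84 = 252.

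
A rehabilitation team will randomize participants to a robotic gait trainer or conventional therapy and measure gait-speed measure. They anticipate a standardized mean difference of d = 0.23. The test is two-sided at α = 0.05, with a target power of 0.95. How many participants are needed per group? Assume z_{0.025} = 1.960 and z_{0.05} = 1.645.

n = 492 per group

For two independent groups with equal n: n = 2·((z_{α/2} + z_β) / d)².
z_{α/2} + z_β = 1.960 + 1.645 = 3.605.
n = 2 × (3.605 / 0.23)² = 2 × 15.674² = 2 × 245.67 = 491.3.
Round up to the next whole participant.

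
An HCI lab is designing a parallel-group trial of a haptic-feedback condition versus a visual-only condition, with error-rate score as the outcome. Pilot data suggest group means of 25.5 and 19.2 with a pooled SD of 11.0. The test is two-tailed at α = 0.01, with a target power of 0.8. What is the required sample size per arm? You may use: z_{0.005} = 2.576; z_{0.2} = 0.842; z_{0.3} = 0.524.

n = 72 per group

Cohen's d = |M₁ − M₂| / SD_pooled = |25.5 − 19.2| / 11.0 = 6.3 / 11.0 = 0.573.
For two independent groups with equal n: n = 2·((z_{α/2} + z_β) / d)².
z_{α/2} + z_β = 2.576 + 0.842 = 3.418.
n = 2 × (3.418 / 0.573)² = 2 × 5.965² = 2 × 35.58 = 71.2.
Round up to the next whole participant.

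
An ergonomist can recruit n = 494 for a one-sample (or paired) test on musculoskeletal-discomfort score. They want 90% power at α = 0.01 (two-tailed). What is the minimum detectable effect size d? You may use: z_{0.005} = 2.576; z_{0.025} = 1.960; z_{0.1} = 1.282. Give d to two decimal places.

For a single sample (or paired design) of n = 494: d_min = (z_{α/2} + z_β)/√n.
z-sum = 2.576 + 1.282 = 3.858.
d_min = 3.858 / √494 = 3.858 / 22.226 = 0.174.

d_min ≈ 0.17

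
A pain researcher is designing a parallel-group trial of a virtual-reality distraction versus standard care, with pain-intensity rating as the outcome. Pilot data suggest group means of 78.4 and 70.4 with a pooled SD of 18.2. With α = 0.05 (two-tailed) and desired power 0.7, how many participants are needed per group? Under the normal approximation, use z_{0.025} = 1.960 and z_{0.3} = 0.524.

Cohen's d = |M₁ − M₂| / SD_pooled = |78.4 − 70.4| / 18.2 = 8.0 / 18.2 = 0.440.
For two independent groups with equal n: n = 2·((z_{α/2} + z_β) / d)².
z_{α/2} + z_β = 1.960 + 0.524 = 2.484.
n = 2 × (2.484 / 0.440)² = 2 × 5.645² = 2 × 31.87 = 63.7.
Round up to the next whole participant.

n = 64 per group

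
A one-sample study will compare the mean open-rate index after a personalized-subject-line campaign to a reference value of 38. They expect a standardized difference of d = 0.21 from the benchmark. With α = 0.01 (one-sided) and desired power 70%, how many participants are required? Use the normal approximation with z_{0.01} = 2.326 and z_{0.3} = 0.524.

n = 185

For a one-sample test: n = ((z_{α} + z_β) / d)².
z_{α} + z_β = 2.326 + 0.524 = 2.850.
n = (2.850 / 0.21)² = 13.571² = 184.18.
Round up.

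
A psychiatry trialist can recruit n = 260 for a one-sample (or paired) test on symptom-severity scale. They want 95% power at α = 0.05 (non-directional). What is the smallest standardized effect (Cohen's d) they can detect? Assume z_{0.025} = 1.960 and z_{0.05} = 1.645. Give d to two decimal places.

d_min ≈ 0.22

For a single sample (or paired design) of n = 260: d_min = (z_{α/2} + z_β)/√n.
z-sum = 1.960 + 1.645 = 3.605.
d_min = 3.605 / √260 = 3.605 / 16.125 = 0.224.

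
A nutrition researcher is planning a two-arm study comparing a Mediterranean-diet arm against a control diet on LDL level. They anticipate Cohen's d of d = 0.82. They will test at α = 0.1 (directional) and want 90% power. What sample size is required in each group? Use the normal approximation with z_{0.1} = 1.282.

For two independent groups with equal n: n = 2·((z_{α} + z_β) / d)².
z_{α} + z_β = 1.282 + 1.282 = 2.564.
n = 2 × (2.564 / 0.82)² = 2 × 3.127² = 2 × 9.78 = 19.6.
Round up to the next whole participant.

n = 20 per group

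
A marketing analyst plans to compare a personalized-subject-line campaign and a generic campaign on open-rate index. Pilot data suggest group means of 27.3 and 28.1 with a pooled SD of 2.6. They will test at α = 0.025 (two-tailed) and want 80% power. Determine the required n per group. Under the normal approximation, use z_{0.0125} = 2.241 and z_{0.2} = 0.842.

Cohen's d = |M₁ − M₂| / SD_pooled = |27.3 − 28.1| / 2.6 = 0.8 / 2.6 = 0.308.
For two independent groups with equal n: n = 2·((z_{α/2} + z_β) / d)².
z_{α/2} + z_β = 2.241 + 0.842 = 3.083.
n = 2 × (3.083 / 0.308)² = 2 × 10.010² = 2 × 100.19 = 200.4.
Round up to the next whole participant.

n = 201 per group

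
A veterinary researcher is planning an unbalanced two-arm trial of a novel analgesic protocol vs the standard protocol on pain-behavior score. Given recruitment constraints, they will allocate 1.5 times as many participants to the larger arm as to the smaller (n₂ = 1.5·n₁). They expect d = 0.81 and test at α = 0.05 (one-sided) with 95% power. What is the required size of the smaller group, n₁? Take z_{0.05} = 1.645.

With allocation ratio k = n₂/n₁ = 1.5, Var(x̄₁−x̄₂) = σ²(1/n₁ + 1/(k·n₁)) = σ²·(k+1)/(k·n₁).
So n₁ = (1 + 1/k)·((z_{α} + z_β)/d)² = 1.667 × (3.290/0.81)².
n₁ = 1.667 × 16.50 = 27.5.
Round up: n₁ = 28, giving n₂ = 1.5 × 28 = 42.

n₁ = 28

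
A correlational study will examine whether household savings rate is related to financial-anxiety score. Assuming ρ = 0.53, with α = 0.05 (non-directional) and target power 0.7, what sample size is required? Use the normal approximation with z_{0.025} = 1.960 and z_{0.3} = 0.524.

Fisher's z: C = ½·ln((1+r)/(1−r)) = ½·ln(3.2553) = 0.5901.
n = ((z_{α/2} + z_β)/C)² + 3.
(1.960 + 0.524) / 0.5901 = 2.484 / 0.5901 = 4.209.
n = 4.209² + 3 = 17.72 + 3 = 20.7.
Round up.

n = 21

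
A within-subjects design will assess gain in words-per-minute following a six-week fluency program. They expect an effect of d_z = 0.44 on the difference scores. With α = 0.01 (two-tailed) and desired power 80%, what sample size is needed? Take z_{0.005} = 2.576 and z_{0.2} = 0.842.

For a paired (one-sample on differences) test: n = ((z_{α/2} + z_β) / d)².
z_{α/2} + z_β = 2.576 + 0.842 = 3.418.
n = (3.418 / 0.44)² = 7.768² = 60.34.
Round up.

n = 61 pairs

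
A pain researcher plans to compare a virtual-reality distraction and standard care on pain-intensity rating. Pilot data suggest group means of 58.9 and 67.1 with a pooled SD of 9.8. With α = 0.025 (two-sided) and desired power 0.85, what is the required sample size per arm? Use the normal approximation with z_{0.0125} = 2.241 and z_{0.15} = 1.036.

n = 31 per group

Cohen's d = |M₁ − M₂| / SD_pooled = |58.9 − 67.1| / 9.8 = 8.2 / 9.8 = 0.837.
For two independent groups with equal n: n = 2·((z_{α/2} + z_β) / d)².
z_{α/2} + z_β = 2.241 + 1.036 = 3.277.
n = 2 × (3.277 / 0.837)² = 2 × 3.915² = 2 × 15.33 = 30.7.
Round up to the next whole participant.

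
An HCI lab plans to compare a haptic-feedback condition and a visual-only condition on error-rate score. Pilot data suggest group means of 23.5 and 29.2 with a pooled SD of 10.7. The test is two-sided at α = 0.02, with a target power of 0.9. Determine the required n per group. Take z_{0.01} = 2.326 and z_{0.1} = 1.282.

Cohen's d = |M₁ − M₂| / SD_pooled = |23.5 − 29.2| / 10.7 = 5.7 / 10.7 = 0.533.
For two independent groups with equal n: n = 2·((z_{α/2} + z_β) / d)².
z_{α/2} + z_β = 2.326 + 1.282 = 3.608.
n = 2 × (3.608 / 0.533)² = 2 × 6.769² = 2 × 45.82 = 91.6.
Round up to the next whole participant.

n = 92 per group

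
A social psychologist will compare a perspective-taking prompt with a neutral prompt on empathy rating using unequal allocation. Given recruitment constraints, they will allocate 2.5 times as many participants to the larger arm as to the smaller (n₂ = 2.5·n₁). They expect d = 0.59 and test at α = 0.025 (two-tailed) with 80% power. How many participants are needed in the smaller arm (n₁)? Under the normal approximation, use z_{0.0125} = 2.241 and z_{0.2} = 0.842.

n₁ = 39

With allocation ratio k = n₂/n₁ = 2.5, Var(x̄₁−x̄₂) = σ²(1/n₁ + 1/(k·n₁)) = σ²·(k+1)/(k·n₁).
So n₁ = (1 + 1/k)·((z_{α/2} + z_β)/d)² = 1.400 × (3.083/0.59)².
n₁ = 1.400 × 27.31 = 38.2.
Round up: n₁ = 39, giving n₂ = ⌈2.5 × 39⌉ = ⌈97.5⌉ = 98.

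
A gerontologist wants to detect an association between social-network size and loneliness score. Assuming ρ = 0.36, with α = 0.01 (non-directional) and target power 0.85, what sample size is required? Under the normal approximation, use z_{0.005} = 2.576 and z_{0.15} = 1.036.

n = 95

Fisher's z: C = ½·ln((1+r)/(1−r)) = ½·ln(2.1250) = 0.3769.
n = ((z_{α/2} + z_β)/C)² + 3.
(2.576 + 1.036) / 0.3769 = 3.612 / 0.3769 = 9.583.
n = 9.583² + 3 = 91.84 + 3 = 94.8.
Round up.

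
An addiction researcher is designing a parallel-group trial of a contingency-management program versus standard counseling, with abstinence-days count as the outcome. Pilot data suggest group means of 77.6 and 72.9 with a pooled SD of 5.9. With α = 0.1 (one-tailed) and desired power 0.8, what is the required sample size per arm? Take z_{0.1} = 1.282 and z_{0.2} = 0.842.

Cohen's d = |M₁ − M₂| / SD_pooled = |77.6 − 72.9| / 5.9 = 4.7 / 5.9 = 0.797.
For two independent groups with equal n: n = 2·((z_{α} + z_β) / d)².
z_{α} + z_β = 1.282 + 0.842 = 2.124.
n = 2 × (2.124 / 0.797)² = 2 × 2.665² = 2 × 7.10 = 14.2.
Round up to the next whole participant.

n = 15 per group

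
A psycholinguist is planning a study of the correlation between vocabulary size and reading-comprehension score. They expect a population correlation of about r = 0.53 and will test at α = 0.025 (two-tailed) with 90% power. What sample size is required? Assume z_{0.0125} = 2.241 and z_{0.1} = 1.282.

n = 39

Fisher's z: C = ½·ln((1+r)/(1−r)) = ½·ln(3.2553) = 0.5901.
n = ((z_{α/2} + z_β)/C)² + 3.
(2.241 + 1.282) / 0.5901 = 3.523 / 0.5901 = 5.970.
n = 5.970² + 3 = 35.64 + 3 = 38.6.
Round up.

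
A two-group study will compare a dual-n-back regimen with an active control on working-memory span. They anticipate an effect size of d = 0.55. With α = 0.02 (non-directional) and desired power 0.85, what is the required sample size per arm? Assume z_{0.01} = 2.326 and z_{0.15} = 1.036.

n = 75 per group

For two independent groups with equal n: n = 2·((z_{α/2} + z_β) / d)².
z_{α/2} + z_β = 2.326 + 1.036 = 3.362.
n = 2 × (3.362 / 0.55)² = 2 × 6.113² = 2 × 37.37 = 74.7.
Round up to the next whole participant.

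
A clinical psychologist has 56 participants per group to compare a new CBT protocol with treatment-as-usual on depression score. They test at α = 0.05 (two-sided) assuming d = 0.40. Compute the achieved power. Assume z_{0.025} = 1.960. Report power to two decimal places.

power ≈ 0.56

For two equal groups, power = Φ(d·√(n/2) − z_{α/2}).
d·√(n/2) = 0.40 × √(56/2) = 0.40 × 5.292 = 2.117.
z_β = 2.117 − 1.960 = 0.157.
Power = Φ(0.157) = 0.562.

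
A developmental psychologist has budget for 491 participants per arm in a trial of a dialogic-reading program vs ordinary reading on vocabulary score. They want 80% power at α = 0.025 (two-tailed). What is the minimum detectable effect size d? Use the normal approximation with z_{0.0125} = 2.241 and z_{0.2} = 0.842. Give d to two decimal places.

For two independent groups of n = 491 each: d_min = (z_{α/2} + z_β)·√(2/n).
z-sum = 2.241 + 0.842 = 3.083.
d_min = 3.083 × √(2/491) = 3.083 × 0.0638 = 0.197.

d_min ≈ 0.20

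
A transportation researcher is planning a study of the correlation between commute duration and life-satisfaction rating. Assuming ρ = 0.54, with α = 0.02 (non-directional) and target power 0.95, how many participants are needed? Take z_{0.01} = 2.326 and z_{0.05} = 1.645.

n = 47

Fisher's z: C = ½·ln((1+r)/(1−r)) = ½·ln(3.3478) = 0.6042.
n = ((z_{α/2} + z_β)/C)² + 3.
(2.326 + 1.645) / 0.6042 = 3.971 / 0.6042 = 6.572.
n = 6.572² + 3 = 43.20 + 3 = 46.2.
Round up.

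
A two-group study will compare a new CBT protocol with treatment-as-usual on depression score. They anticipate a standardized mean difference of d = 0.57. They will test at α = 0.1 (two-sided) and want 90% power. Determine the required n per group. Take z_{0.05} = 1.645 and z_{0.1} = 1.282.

For two independent groups with equal n: n = 2·((z_{α/2} + z_β) / d)².
z_{α/2} + z_β = 1.645 + 1.282 = 2.927.
n = 2 × (2.927 / 0.57)² = 2 × 5.135² = 2 × 26.37 = 52.7.
Round up to the next whole participant.

n = 53 per group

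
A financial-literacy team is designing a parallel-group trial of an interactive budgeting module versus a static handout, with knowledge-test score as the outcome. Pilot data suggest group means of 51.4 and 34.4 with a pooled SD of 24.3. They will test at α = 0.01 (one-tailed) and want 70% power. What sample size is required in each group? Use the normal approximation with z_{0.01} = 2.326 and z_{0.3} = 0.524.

Cohen's d = |M₁ − M₂| / SD_pooled = |51.4 − 34.4| / 24.3 = 17.0 / 24.3 = 0.700.
For two independent groups with equal n: n = 2·((z_{α} + z_β) / d)².
z_{α} + z_β = 2.326 + 0.524 = 2.850.
n = 2 × (2.850 / 0.700)² = 2 × 4.071² = 2 × 16.58 = 33.2.
Round up to the next whole participant.

n = 34 per group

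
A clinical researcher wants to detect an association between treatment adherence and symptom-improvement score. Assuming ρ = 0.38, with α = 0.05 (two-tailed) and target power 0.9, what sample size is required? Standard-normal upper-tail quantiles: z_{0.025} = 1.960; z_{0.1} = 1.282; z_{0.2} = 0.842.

n = 69

Fisher's z: C = ½·ln((1+r)/(1−r)) = ½·ln(2.2258) = 0.4001.
n = ((z_{α/2} + z_β)/C)² + 3.
(1.960 + 1.282) / 0.4001 = 3.242 / 0.4001 = 8.103.
n = 8.103² + 3 = 65.66 + 3 = 68.7.
Round up.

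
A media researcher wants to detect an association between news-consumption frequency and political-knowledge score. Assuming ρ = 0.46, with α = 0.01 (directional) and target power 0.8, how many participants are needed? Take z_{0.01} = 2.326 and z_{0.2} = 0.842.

Fisher's z: C = ½·ln((1+r)/(1−r)) = ½·ln(2.7037) = 0.4973.
n = ((z_{α} + z_β)/C)² + 3.
(2.326 + 0.842) / 0.4973 = 3.168 / 0.4973 = 6.370.
n = 6.370² + 3 = 40.58 + 3 = 43.6.
Round up.

n = 44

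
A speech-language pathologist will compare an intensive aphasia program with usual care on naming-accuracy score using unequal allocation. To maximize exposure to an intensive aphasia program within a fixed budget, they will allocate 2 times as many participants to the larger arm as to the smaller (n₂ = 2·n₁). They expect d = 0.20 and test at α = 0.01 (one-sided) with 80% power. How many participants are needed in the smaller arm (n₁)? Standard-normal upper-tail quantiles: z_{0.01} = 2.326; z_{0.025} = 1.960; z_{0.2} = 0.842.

n₁ = 377

With allocation ratio k = n₂/n₁ = 2, Var(x̄₁−x̄₂) = σ²(1/n₁ + 1/(k·n₁)) = σ²·(k+1)/(k·n₁).
So n₁ = (1 + 1/k)·((z_{α} + z_β)/d)² = 1.500 × (3.168/0.20)².
n₁ = 1.500 × 250.91 = 376.4.
Round up: n₁ = 377, giving n₂ = 2 × 377 = 754.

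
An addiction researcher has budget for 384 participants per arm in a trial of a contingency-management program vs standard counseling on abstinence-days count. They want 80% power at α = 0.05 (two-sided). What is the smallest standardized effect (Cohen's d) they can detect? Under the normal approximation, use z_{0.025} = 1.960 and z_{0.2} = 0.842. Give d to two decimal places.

d_min ≈ 0.20

For two independent groups of n = 384 each: d_min = (z_{α/2} + z_β)·√(2/n).
z-sum = 1.960 + 0.842 = 2.802.
d_min = 2.802 × √(2/384) = 2.802 × 0.0722 = 0.202.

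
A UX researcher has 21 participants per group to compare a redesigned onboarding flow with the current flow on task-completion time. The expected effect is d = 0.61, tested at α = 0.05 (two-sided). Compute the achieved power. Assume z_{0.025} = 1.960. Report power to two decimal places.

power ≈ 0.51

For two equal groups, power = Φ(d·√(n/2) − z_{α/2}).
d·√(n/2) = 0.61 × √(21/2) = 0.61 × 3.240 = 1.977.
z_β = 1.977 − 1.960 = 0.017.
Power = Φ(0.017) = 0.507.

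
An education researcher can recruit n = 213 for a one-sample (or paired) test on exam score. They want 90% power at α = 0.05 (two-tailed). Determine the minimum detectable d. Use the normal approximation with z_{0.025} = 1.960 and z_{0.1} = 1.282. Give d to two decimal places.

For a single sample (or paired design) of n = 213: d_min = (z_{α/2} + z_β)/√n.
z-sum = 1.960 + 1.282 = 3.242.
d_min = 3.242 / √213 = 3.242 / 14.595 = 0.222.

d_min ≈ 0.22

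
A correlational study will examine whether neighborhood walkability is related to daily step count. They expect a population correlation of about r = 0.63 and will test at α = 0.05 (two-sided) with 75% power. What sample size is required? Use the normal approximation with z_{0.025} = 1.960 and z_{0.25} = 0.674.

Fisher's z: C = ½·ln((1+r)/(1−r)) = ½·ln(4.4054) = 0.7414.
n = ((z_{α/2} + z_β)/C)² + 3.
(1.960 + 0.674) / 0.7414 = 2.634 / 0.7414 = 3.553.
n = 3.553² + 3 = 12.62 + 3 = 15.6.
Round up.

n = 16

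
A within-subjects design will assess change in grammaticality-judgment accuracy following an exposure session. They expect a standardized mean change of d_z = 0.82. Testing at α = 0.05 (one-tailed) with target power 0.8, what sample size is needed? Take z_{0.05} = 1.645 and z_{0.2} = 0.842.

For a paired (one-sample on differences) test: n = ((z_{α} + z_β) / d)².
z_{α} + z_β = 1.645 + 0.842 = 2.487.
n = (2.487 / 0.82)² = 3.033² = 9.20.
Round up.

n = 10 pairs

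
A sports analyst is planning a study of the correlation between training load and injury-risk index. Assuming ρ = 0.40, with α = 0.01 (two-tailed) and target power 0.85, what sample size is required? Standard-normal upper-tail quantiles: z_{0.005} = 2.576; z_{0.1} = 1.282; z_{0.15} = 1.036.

n = 76

Fisher's z: C = ½·ln((1+r)/(1−r)) = ½·ln(2.3333) = 0.4236.
n = ((z_{α/2} + z_β)/C)² + 3.
(2.576 + 1.036) / 0.4236 = 3.612 / 0.4236 = 8.527.
n = 8.527² + 3 = 72.71 + 3 = 75.7.
Round up.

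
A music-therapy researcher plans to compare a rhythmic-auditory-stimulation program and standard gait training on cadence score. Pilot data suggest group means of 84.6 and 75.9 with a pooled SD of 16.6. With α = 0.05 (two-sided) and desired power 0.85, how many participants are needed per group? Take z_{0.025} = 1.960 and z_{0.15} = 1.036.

n = 66 per group

Cohen's d = |M₁ − M₂| / SD_pooled = |84.6 − 75.9| / 16.6 = 8.7 / 16.6 = 0.524.
For two independent groups with equal n: n = 2·((z_{α/2} + z_β) / d)².
z_{α/2} + z_β = 1.960 + 1.036 = 2.996.
n = 2 × (2.996 / 0.524)² = 2 × 5.718² = 2 × 32.69 = 65.4.
Round up to the next whole participant.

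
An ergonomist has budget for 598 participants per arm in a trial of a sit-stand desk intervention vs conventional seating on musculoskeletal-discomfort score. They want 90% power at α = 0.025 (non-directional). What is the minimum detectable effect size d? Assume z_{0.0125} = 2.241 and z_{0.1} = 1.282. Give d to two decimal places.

d_min ≈ 0.20

For two independent groups of n = 598 each: d_min = (z_{α/2} + z_β)·√(2/n).
z-sum = 2.241 + 1.282 = 3.523.
d_min = 3.523 × √(2/598) = 3.523 × 0.0578 = 0.204.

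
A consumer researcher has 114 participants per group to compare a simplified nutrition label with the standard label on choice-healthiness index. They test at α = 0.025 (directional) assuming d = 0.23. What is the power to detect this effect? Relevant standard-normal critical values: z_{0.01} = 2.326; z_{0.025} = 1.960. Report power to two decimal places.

For two equal groups, power = Φ(d·√(n/2) − z_{α}).
d·√(n/2) = 0.23 × √(114/2) = 0.23 × 7.550 = 1.736.
z_β = 1.736 − 1.960 = -0.224.
Power = Φ(-0.224) = 0.412.

power ≈ 0.41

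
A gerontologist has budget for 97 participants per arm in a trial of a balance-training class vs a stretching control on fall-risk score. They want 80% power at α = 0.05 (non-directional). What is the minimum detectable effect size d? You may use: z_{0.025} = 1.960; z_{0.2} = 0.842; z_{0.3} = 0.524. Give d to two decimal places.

d_min ≈ 0.40

For two independent groups of n = 97 each: d_min = (z_{α/2} + z_β)·√(2/n).
z-sum = 1.960 + 0.842 = 2.802.
d_min = 2.802 × √(2/97) = 2.802 × 0.1436 = 0.402.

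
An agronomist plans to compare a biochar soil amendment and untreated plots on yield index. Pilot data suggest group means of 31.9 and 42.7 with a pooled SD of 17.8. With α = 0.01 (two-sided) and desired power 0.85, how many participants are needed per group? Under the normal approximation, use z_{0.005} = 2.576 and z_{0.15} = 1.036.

Cohen's d = |M₁ − M₂| / SD_pooled = |31.9 − 42.7| / 17.8 = 10.8 / 17.8 = 0.607.
For two independent groups with equal n: n = 2·((z_{α/2} + z_β) / d)².
z_{α/2} + z_β = 2.576 + 1.036 = 3.612.
n = 2 × (3.612 / 0.607)² = 2 × 5.951² = 2 × 35.41 = 70.8.
Round up to the next whole participant.

n = 71 per group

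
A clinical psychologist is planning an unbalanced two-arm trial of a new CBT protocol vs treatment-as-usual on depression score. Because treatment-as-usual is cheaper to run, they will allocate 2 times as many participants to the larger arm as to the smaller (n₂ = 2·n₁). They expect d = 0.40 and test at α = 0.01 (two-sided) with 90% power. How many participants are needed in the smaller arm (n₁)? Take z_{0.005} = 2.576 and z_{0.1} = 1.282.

n₁ = 140

With allocation ratio k = n₂/n₁ = 2, Var(x̄₁−x̄₂) = σ²(1/n₁ + 1/(k·n₁)) = σ²·(k+1)/(k·n₁).
So n₁ = (1 + 1/k)·((z_{α/2} + z_β)/d)² = 1.500 × (3.858/0.40)².
n₁ = 1.500 × 93.03 = 139.5.
Round up: n₁ = 140, giving n₂ = 2 × 140 = 280.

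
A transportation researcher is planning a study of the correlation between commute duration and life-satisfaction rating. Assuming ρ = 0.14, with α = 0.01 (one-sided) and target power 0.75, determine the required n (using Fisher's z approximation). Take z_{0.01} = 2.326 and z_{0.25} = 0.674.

n = 457

Fisher's z: C = ½·ln((1+r)/(1−r)) = ½·ln(1.3256) = 0.1409.
n = ((z_{α} + z_β)/C)² + 3.
(2.326 + 0.674) / 0.1409 = 3.000 / 0.1409 = 21.292.
n = 21.292² + 3 = 453.34 + 3 = 456.3.
Round up.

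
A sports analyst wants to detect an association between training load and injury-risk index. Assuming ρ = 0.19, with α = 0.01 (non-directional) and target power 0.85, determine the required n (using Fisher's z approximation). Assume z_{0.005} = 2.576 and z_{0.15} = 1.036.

n = 356

Fisher's z: C = ½·ln((1+r)/(1−r)) = ½·ln(1.4691) = 0.1923.
n = ((z_{α/2} + z_β)/C)² + 3.
(2.576 + 1.036) / 0.1923 = 3.612 / 0.1923 = 18.783.
n = 18.783² + 3 = 352.81 + 3 = 355.8.
Round up.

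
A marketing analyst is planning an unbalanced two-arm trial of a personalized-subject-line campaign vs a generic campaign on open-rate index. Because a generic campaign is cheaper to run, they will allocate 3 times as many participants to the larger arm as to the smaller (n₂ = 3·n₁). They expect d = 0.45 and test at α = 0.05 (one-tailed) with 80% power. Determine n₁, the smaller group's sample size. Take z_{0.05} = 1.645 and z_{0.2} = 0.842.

With allocation ratio k = n₂/n₁ = 3, Var(x̄₁−x̄₂) = σ²(1/n₁ + 1/(k·n₁)) = σ²·(k+1)/(k·n₁).
So n₁ = (1 + 1/k)·((z_{α} + z_β)/d)² = 1.333 × (2.487/0.45)².
n₁ = 1.333 × 30.54 = 40.7.
Round up: n₁ = 41, giving n₂ = 3 × 41 = 123.

n₁ = 41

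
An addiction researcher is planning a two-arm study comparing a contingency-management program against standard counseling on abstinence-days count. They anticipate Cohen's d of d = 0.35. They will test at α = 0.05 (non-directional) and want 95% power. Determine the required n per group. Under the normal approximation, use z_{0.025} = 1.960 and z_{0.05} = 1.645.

n = 213 per group

For two independent groups with equal n: n = 2·((z_{α/2} + z_β) / d)².
z_{α/2} + z_β = 1.960 + 1.645 = 3.605.
n = 2 × (3.605 / 0.35)² = 2 × 10.300² = 2 × 106.09 = 212.2.
Round up to the next whole participant.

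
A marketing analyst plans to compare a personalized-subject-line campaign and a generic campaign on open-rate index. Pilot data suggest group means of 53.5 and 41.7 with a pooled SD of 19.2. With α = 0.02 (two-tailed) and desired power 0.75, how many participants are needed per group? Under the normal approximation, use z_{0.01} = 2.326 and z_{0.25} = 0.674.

Cohen's d = |M₁ − M₂| / SD_pooled = |53.5 − 41.7| / 19.2 = 11.8 / 19.2 = 0.615.
For two independent groups with equal n: n = 2·((z_{α/2} + z_β) / d)².
z_{α/2} + z_β = 2.326 + 0.674 = 3.000.
n = 2 × (3.000 / 0.615)² = 2 × 4.878² = 2 × 23.80 = 47.6.
Round up to the next whole participant.

n = 48 per group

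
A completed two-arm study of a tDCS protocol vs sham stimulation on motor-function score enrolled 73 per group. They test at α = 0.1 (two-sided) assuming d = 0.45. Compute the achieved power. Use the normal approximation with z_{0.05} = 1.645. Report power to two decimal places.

power ≈ 0.86

For two equal groups, power = Φ(d·√(n/2) − z_{α/2}).
d·√(n/2) = 0.45 × √(73/2) = 0.45 × 6.042 = 2.719.
z_β = 2.719 − 1.645 = 1.074.
Power = Φ(1.074) = 0.859.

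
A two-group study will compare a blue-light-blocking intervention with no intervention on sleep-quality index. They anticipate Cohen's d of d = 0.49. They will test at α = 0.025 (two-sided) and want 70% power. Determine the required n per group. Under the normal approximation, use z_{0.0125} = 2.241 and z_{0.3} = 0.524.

n = 64 per group

For two independent groups with equal n: n = 2·((z_{α/2} + z_β) / d)².
z_{α/2} + z_β = 2.241 + 0.524 = 2.765.
n = 2 × (2.765 / 0.49)² = 2 × 5.643² = 2 × 31.84 = 63.7.
Round up to the next whole participant.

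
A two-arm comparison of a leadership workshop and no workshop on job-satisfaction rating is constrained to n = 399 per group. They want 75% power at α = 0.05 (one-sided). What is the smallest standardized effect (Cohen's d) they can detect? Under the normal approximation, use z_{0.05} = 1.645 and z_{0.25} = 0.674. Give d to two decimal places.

For two independent groups of n = 399 each: d_min = (z_{α} + z_β)·√(2/n).
z-sum = 1.645 + 0.674 = 2.319.
d_min = 2.319 × √(2/399) = 2.319 × 0.0708 = 0.164.

d_min ≈ 0.16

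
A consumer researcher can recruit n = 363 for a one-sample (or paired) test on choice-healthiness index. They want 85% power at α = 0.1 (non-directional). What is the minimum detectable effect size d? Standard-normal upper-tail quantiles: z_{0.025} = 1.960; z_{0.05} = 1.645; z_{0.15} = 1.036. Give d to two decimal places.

For a single sample (or paired design) of n = 363: d_min = (z_{α/2} + z_β)/√n.
z-sum = 1.645 + 1.036 = 2.681.
d_min = 2.681 / √363 = 2.681 / 19.053 = 0.141.

d_min ≈ 0.14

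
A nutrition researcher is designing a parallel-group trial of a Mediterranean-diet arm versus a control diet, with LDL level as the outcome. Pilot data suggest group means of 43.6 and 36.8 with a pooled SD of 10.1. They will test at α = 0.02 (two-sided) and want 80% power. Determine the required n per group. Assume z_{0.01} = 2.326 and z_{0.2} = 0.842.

Cohen's d = |M₁ − M₂| / SD_pooled = |43.6 − 36.8| / 10.1 = 6.8 / 10.1 = 0.673.
For two independent groups with equal n: n = 2·((z_{α/2} + z_β) / d)².
z_{α/2} + z_β = 2.326 + 0.842 = 3.168.
n = 2 × (3.168 / 0.673)² = 2 × 4.707² = 2 × 22.16 = 44.3.
Round up to the next whole participant.

n = 45 per group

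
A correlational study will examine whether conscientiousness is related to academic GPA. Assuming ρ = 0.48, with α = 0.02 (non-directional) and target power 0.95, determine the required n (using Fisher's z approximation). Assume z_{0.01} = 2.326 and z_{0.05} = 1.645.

n = 61

Fisher's z: C = ½·ln((1+r)/(1−r)) = ½·ln(2.8462) = 0.5230.
n = ((z_{α/2} + z_β)/C)² + 3.
(2.326 + 1.645) / 0.5230 = 3.971 / 0.5230 = 7.593.
n = 7.593² + 3 = 57.65 + 3 = 60.6.
Round up.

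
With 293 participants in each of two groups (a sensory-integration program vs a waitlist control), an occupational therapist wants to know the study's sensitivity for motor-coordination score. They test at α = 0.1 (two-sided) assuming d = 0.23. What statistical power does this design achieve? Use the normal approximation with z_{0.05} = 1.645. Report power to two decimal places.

For two equal groups, power = Φ(d·√(n/2) − z_{α/2}).
d·√(n/2) = 0.23 × √(293/2) = 0.23 × 12.104 = 2.784.
z_β = 2.784 − 1.645 = 1.139.
Power = Φ(1.139) = 0.873.

power ≈ 0.87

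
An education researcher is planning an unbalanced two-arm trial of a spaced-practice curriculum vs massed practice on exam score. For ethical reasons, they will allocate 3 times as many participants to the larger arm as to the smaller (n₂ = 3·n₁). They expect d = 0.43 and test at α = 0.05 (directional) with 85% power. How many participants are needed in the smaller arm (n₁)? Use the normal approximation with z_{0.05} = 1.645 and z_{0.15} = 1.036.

With allocation ratio k = n₂/n₁ = 3, Var(x̄₁−x̄₂) = σ²(1/n₁ + 1/(k·n₁)) = σ²·(k+1)/(k·n₁).
So n₁ = (1 + 1/k)·((z_{α} + z_β)/d)² = 1.333 × (2.681/0.43)².
n₁ = 1.333 × 38.87 = 51.8.
Round up: n₁ = 52, giving n₂ = 3 × 52 = 156.

n₁ = 52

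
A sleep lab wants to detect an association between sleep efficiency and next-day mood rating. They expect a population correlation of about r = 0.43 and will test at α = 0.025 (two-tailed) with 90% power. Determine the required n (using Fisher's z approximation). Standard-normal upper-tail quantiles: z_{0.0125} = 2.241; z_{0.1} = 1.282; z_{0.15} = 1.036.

Fisher's z: C = ½·ln((1+r)/(1−r)) = ½·ln(2.5088) = 0.4599.
n = ((z_{α/2} + z_β)/C)² + 3.
(2.241 + 1.282) / 0.4599 = 3.523 / 0.4599 = 7.660.
n = 7.660² + 3 = 58.68 + 3 = 61.7.
Round up.

n = 62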